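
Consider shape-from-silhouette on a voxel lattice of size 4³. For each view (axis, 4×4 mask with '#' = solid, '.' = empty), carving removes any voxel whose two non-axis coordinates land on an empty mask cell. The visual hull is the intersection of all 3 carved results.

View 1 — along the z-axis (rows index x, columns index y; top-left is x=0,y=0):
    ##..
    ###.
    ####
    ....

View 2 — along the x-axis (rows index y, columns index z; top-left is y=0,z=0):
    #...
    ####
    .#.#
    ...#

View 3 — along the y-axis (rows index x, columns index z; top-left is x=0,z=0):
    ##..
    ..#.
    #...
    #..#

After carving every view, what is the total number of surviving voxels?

start: 4×4×4 = 64 voxels
V1 z: intersect with XY mask (9 set) -- 36 left
V2 x: intersect with YZ mask (8 set) -- 20 left
V3 y: intersect with XZ mask (6 set) -- 6 left

voxel count = 6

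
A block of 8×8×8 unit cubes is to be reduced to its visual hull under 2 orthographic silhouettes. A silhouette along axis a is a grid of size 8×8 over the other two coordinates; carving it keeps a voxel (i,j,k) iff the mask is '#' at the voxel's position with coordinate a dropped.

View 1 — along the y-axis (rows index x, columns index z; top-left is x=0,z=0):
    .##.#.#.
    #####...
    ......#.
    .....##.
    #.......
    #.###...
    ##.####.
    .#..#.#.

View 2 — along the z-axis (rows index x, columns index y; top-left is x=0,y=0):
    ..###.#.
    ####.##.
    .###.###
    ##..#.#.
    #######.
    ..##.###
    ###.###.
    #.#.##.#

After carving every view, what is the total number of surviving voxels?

initial block: 8^3 = 512
after view 1 [y-axis, 26 of 64 cells solid] → remaining = 208
after view 2 [z-axis, 43 of 64 cells solid] → remaining = 138

voxel count = 138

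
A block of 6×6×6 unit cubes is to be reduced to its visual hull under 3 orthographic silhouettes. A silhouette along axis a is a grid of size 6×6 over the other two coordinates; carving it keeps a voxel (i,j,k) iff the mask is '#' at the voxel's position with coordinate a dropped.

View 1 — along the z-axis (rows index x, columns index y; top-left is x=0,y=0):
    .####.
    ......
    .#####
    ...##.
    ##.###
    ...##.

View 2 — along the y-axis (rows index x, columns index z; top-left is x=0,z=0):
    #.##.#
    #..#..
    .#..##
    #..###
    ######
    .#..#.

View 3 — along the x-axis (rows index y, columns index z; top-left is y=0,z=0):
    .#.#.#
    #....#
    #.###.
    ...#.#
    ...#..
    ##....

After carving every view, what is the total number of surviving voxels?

25 voxels

start: 6×6×6 = 216 voxels
after view 1 [z-axis, 18 of 36 cells solid] → remaining = 108
after view 2 [y-axis, 21 of 36 cells solid] → remaining = 73
after view 3 [x-axis, 14 of 36 cells solid] → remaining = 25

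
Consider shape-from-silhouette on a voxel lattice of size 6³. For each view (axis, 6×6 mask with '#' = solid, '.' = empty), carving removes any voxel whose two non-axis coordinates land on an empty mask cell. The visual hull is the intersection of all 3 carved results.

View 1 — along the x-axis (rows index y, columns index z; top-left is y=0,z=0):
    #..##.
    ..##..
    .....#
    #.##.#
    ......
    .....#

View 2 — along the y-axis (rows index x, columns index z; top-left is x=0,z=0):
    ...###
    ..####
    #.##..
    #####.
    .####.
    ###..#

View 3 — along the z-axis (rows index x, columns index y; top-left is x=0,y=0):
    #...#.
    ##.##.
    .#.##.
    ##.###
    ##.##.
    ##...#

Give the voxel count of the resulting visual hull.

initial block: 6^3 = 216
  1. axis=0 (YZ plane), |mask|=11  ⇒  voxels=66
  2. axis=1 (XZ plane), |mask|=23  ⇒  voxels=44
  3. axis=2 (XY plane), |mask|=21  ⇒  voxels=31

remaining voxels: 31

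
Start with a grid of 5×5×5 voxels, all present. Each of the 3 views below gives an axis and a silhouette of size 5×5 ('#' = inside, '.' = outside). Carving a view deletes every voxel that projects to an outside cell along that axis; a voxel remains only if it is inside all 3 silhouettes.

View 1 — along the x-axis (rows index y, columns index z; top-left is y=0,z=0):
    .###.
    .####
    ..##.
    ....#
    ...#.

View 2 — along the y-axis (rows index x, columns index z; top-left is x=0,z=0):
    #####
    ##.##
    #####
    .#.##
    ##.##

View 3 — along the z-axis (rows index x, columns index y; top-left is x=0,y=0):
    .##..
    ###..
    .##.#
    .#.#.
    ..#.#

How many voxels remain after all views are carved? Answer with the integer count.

before carving: 125 voxels (5×5×5)
V1 x: intersect with YZ mask (11 set) -- 55 left
V2 y: intersect with XZ mask (21 set) -- 46 left
V3 z: intersect with XY mask (12 set) -- 25 left

voxel count = 25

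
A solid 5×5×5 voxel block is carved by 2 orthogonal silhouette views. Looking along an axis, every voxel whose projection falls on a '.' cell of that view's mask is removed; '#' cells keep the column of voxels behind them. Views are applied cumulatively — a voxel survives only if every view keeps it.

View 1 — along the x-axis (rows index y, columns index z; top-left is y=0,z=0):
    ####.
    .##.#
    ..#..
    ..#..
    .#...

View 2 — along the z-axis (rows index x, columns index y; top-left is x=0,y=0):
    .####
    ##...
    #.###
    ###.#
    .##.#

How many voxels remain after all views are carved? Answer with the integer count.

34 voxels

start: 5×5×5 = 125 voxels
  1. axis=0 (YZ plane), |mask|=10  ⇒  voxels=50
  2. axis=2 (XY plane), |mask|=17  ⇒  voxels=34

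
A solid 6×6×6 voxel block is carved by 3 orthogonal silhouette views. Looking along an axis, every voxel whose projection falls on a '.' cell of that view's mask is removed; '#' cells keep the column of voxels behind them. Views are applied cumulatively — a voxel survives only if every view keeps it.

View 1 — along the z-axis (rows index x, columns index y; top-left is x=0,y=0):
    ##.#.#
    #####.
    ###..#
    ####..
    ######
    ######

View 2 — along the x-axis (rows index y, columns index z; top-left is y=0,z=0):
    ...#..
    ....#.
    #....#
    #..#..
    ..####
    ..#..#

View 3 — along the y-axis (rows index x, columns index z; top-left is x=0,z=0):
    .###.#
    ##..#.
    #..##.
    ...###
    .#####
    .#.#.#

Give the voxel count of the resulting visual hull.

before carving: 216 voxels (6×6×6)
after view 1 [z-axis, 29 of 36 cells solid] → remaining = 174
after view 2 [x-axis, 12 of 36 cells solid] → remaining = 52
after view 3 [y-axis, 21 of 36 cells solid] → remaining = 31

remaining voxels: 31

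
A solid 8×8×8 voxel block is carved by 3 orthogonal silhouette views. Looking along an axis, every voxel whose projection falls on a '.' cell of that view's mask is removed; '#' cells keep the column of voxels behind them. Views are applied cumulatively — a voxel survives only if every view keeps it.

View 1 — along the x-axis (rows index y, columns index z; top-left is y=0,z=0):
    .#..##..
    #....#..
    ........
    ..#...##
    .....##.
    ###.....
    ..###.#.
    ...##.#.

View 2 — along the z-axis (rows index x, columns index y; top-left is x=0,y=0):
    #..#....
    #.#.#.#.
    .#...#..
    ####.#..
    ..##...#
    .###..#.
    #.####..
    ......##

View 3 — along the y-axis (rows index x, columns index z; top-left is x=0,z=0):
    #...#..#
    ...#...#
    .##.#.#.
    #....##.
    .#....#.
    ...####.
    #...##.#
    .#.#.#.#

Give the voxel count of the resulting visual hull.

remaining voxels: 24

start: 8×8×8 = 512 voxels
  1. axis=0 (YZ plane), |mask|=20  ⇒  voxels=160
  2. axis=2 (XY plane), |mask|=27  ⇒  voxels=64
  3. axis=1 (XZ plane), |mask|=26  ⇒  voxels=24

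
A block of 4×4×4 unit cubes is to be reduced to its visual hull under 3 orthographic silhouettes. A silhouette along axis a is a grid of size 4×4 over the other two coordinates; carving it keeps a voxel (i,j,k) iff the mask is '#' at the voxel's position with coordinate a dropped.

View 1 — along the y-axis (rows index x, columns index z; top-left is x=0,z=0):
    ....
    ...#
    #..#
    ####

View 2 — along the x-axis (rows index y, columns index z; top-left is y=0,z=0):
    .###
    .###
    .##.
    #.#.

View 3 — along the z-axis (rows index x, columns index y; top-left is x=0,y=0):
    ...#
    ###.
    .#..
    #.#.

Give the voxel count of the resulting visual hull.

voxel count = 8

before carving: 64 voxels (4×4×4)
[1] y-view keeps 7 columns → grid now 28
[2] x-view keeps 10 columns → grid now 15
[3] z-view keeps 7 columns → grid now 8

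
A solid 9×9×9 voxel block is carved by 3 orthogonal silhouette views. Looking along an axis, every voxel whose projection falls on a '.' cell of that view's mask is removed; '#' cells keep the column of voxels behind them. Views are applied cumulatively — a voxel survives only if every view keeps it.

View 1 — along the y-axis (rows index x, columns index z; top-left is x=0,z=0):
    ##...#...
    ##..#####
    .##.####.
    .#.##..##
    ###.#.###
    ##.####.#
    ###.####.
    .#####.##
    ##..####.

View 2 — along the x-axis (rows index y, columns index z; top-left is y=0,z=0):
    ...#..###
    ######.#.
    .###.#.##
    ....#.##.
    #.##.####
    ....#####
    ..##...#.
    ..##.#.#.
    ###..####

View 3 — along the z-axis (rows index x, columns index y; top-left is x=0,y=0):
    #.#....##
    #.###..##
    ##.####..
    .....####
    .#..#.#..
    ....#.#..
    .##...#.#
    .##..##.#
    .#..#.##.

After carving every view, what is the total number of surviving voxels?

|visual hull| = 131

full grid |V| = 729
V1 y: intersect with XZ mask (55 set) -- 495 left
V2 x: intersect with YZ mask (46 set) -- 271 left
V3 z: intersect with XY mask (38 set) -- 131 left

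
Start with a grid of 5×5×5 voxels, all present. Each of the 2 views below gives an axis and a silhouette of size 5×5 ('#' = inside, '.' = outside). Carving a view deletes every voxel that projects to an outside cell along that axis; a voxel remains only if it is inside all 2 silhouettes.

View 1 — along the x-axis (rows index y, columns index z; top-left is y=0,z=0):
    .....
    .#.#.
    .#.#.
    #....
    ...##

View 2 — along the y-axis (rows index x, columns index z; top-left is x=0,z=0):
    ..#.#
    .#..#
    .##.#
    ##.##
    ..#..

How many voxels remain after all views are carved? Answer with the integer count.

before carving: 125 voxels (5×5×5)
step 1: project along x, AND mask (7/25) → |grid| = 35
step 2: project along y, AND mask (12/25) → |grid| = 14

14 voxels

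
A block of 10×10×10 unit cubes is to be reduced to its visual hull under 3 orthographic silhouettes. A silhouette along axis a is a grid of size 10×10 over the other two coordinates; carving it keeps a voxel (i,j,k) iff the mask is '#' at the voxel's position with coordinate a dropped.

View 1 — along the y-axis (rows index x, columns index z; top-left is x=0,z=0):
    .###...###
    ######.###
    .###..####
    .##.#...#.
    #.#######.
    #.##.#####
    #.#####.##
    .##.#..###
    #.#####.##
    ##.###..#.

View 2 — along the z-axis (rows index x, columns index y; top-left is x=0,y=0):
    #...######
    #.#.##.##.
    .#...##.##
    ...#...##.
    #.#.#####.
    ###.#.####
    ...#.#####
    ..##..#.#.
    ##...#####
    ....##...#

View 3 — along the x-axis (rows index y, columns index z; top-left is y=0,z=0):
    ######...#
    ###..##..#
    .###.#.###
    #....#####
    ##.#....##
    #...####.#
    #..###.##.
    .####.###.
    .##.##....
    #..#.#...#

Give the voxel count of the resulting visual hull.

before carving: 1000 voxels (10×10×10)
[1] y-view keeps 70 columns → grid now 700
[2] z-view keeps 56 columns → grid now 409
[3] x-view keeps 58 columns → grid now 231

remaining voxels: 231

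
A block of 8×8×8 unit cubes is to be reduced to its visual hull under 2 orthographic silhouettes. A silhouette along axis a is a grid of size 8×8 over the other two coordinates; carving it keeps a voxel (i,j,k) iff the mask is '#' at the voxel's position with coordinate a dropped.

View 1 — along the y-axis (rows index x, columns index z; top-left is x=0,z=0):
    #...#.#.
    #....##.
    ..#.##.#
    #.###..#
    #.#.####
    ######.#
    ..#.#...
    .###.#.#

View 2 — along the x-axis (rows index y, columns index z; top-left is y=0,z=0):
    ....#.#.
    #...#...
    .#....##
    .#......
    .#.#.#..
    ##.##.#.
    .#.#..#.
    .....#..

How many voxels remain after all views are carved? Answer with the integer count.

voxel count = 74

before carving: 512 voxels (8×8×8)
[1] y-view keeps 35 columns → grid now 280
[2] x-view keeps 20 columns → grid now 74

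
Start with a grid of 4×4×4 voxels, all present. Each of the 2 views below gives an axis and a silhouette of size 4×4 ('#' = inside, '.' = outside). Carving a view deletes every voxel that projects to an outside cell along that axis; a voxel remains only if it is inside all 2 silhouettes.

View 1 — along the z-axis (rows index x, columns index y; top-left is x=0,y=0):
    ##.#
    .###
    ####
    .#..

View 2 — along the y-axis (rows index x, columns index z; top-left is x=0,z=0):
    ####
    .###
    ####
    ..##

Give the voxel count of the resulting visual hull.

before carving: 64 voxels (4×4×4)
V1 z: intersect with XY mask (11 set) -- 44 left
V2 y: intersect with XZ mask (13 set) -- 39 left

|visual hull| = 39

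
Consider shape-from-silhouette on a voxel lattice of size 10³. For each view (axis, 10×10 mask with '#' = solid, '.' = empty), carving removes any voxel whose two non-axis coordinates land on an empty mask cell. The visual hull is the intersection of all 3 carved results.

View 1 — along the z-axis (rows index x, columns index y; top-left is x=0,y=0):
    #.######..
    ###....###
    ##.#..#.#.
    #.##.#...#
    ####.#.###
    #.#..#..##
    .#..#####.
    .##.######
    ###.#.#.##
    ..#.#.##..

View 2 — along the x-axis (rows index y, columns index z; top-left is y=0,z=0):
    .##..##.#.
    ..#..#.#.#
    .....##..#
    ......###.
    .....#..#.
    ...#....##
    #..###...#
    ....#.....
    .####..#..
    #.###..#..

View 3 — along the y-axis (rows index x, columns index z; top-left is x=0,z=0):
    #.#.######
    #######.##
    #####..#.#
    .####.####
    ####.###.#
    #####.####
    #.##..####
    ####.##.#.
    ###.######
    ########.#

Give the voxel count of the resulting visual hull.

before carving: 1000 voxels (10×10×10)
carve view 1 (along z, XY-mask fill 61/100): 610 voxels remain
carve view 2 (along x, YZ-mask fill 36/100): 224 voxels remain
carve view 3 (along y, XZ-mask fill 81/100): 178 voxels remain

voxel count = 178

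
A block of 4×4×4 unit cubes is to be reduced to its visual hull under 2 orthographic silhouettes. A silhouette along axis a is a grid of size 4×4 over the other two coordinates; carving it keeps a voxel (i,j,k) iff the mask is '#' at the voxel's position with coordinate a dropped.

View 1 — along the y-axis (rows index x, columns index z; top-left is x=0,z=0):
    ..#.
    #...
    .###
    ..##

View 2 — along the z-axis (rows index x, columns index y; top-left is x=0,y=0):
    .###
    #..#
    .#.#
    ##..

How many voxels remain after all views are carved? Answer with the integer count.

full grid |V| = 64
V1 y: intersect with XZ mask (7 set) -- 28 left
V2 z: intersect with XY mask (9 set) -- 15 left

15 voxels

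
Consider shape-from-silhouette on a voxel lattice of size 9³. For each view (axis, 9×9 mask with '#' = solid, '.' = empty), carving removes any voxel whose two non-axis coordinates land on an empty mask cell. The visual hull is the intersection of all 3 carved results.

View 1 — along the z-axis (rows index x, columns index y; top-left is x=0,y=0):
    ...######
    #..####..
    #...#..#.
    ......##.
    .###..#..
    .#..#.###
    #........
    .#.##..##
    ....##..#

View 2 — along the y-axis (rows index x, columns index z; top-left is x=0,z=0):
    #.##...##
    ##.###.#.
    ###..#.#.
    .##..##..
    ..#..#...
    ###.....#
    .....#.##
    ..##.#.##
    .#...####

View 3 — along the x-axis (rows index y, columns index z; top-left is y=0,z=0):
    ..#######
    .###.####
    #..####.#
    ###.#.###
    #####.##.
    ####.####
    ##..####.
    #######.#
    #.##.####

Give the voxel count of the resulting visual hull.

start: 9×9×9 = 729 voxels
after view 1 [z-axis, 34 of 81 cells solid] → remaining = 306
after view 2 [y-axis, 39 of 81 cells solid] → remaining = 154
after view 3 [x-axis, 63 of 81 cells solid] → remaining = 120

120 voxels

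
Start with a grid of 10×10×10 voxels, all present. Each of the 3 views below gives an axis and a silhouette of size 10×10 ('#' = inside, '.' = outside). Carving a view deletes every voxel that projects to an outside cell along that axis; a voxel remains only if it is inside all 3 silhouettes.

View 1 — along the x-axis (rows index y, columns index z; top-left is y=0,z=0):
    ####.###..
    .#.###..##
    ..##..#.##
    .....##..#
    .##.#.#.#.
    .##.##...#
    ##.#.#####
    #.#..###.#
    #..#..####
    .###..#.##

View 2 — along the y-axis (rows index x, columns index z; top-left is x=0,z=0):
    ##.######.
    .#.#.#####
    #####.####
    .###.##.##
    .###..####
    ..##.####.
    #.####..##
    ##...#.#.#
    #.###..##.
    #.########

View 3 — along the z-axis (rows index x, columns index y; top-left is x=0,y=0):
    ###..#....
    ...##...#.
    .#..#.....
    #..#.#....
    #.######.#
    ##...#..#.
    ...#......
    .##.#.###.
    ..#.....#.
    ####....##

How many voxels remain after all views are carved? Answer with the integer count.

remaining voxels: 155

initial block: 10^3 = 1000
V1 x: intersect with YZ mask (57 set) -- 570 left
V2 y: intersect with XZ mask (71 set) -- 411 left
V3 z: intersect with XY mask (39 set) -- 155 left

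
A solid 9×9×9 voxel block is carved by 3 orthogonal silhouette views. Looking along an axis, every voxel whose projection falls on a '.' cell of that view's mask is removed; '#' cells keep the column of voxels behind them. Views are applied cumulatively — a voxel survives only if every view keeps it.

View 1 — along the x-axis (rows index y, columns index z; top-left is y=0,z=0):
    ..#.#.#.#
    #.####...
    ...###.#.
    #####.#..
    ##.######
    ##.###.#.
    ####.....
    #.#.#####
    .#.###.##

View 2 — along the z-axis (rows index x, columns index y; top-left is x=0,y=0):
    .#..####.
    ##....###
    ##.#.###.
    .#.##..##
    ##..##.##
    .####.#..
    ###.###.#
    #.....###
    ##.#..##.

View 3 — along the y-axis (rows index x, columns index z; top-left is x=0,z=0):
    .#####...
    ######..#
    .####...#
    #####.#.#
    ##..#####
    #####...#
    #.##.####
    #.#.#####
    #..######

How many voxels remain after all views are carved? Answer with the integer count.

start: 9×9×9 = 729 voxels
after view 1 [x-axis, 50 of 81 cells solid] → remaining = 450
after view 2 [z-axis, 48 of 81 cells solid] → remaining = 267
after view 3 [y-axis, 58 of 81 cells solid] → remaining = 196

196 voxels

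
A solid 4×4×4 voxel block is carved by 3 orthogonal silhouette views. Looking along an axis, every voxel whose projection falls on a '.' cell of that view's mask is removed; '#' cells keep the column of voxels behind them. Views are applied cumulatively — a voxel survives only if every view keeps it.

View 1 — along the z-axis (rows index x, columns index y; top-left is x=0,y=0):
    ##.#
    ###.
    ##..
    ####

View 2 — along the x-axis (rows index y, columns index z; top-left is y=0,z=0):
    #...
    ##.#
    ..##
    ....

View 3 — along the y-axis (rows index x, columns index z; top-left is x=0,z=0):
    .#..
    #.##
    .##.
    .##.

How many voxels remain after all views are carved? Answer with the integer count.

full grid |V| = 64
carve view 1 (along z, XY-mask fill 12/16): 48 voxels remain
carve view 2 (along x, YZ-mask fill 6/16): 20 voxels remain
carve view 3 (along y, XZ-mask fill 8/16): 9 voxels remain

|visual hull| = 9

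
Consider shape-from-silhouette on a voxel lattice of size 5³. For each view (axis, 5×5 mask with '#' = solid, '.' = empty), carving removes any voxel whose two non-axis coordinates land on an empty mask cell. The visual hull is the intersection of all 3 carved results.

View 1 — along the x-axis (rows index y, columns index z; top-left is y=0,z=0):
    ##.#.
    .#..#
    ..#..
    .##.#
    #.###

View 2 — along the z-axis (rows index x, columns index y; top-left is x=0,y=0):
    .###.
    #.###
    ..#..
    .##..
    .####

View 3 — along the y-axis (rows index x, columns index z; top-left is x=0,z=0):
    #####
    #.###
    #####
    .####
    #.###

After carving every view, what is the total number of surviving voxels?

remaining voxels: 27

start: 5×5×5 = 125 voxels
V1 x: intersect with YZ mask (13 set) -- 65 left
V2 z: intersect with XY mask (14 set) -- 31 left
V3 y: intersect with XZ mask (22 set) -- 27 left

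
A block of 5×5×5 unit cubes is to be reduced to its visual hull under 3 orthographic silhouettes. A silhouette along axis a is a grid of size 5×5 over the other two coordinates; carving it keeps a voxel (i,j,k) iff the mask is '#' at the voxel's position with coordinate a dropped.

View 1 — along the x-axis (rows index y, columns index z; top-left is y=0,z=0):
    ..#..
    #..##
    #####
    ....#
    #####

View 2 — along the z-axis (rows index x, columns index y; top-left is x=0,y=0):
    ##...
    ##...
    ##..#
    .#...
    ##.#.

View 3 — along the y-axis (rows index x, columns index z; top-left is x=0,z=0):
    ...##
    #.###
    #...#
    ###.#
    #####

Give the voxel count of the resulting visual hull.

before carving: 125 voxels (5×5×5)
  1. axis=0 (YZ plane), |mask|=15  ⇒  voxels=75
  2. axis=2 (XY plane), |mask|=11  ⇒  voxels=25
  3. axis=1 (XZ plane), |mask|=17  ⇒  voxels=17

remaining voxels: 17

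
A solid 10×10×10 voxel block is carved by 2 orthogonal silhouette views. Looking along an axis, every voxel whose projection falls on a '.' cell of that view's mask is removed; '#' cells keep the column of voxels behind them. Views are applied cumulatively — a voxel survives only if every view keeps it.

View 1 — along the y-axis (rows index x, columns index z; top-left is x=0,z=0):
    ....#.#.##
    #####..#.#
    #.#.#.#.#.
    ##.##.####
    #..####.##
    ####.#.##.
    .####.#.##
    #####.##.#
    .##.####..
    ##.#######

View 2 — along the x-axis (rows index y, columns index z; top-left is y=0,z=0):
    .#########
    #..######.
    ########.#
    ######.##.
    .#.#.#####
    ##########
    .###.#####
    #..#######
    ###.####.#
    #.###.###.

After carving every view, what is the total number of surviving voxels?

remaining voxels: 548

full grid |V| = 1000
carve view 1 (along y, XZ-mask fill 68/100): 680 voxels remain
carve view 2 (along x, YZ-mask fill 81/100): 548 voxels remain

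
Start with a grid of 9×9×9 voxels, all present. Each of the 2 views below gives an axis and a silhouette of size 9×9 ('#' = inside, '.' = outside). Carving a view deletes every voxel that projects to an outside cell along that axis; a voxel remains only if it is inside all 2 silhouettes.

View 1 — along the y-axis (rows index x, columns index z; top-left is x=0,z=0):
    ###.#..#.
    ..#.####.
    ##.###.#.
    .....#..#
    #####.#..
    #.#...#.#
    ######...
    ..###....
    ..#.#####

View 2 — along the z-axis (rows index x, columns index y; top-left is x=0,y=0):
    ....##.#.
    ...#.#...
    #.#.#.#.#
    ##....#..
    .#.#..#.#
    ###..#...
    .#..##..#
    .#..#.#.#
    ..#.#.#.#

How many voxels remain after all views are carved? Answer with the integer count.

start: 9×9×9 = 729 voxels
after view 1 [y-axis, 43 of 81 cells solid] → remaining = 387
after view 2 [z-axis, 33 of 81 cells solid] → remaining = 161

|visual hull| = 161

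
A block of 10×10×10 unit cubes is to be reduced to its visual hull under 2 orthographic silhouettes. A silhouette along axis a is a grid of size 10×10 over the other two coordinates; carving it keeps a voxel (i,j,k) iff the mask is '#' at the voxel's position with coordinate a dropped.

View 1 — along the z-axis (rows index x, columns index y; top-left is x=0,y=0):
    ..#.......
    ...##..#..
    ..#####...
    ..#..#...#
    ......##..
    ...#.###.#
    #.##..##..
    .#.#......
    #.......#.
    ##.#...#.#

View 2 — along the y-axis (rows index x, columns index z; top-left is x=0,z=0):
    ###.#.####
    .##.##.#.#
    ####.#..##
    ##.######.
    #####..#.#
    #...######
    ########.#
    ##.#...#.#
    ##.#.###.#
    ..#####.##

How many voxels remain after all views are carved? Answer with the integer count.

|visual hull| = 238

before carving: 1000 voxels (10×10×10)
  1. axis=2 (XY plane), |mask|=33  ⇒  voxels=330
  2. axis=1 (XZ plane), |mask|=71  ⇒  voxels=238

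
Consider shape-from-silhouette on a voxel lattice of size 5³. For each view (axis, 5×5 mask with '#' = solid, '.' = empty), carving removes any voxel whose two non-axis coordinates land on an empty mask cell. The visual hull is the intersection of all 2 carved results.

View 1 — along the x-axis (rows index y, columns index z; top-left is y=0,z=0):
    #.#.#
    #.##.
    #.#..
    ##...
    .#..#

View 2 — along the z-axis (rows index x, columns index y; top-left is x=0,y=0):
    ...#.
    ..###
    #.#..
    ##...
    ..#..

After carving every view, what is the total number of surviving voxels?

voxel count = 21

full grid |V| = 125
carve view 1 (along x, YZ-mask fill 12/25): 60 voxels remain
carve view 2 (along z, XY-mask fill 9/25): 21 voxels remain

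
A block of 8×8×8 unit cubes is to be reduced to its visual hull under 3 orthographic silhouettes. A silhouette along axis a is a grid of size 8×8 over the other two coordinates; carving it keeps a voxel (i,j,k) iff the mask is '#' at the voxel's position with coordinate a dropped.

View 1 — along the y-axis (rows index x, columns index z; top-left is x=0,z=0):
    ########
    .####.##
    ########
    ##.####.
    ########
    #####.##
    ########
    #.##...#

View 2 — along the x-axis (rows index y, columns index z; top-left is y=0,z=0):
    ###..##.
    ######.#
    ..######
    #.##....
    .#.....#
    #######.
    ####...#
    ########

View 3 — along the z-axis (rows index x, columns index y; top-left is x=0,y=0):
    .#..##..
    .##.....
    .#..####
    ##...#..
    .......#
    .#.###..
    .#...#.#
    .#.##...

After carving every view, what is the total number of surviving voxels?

full grid |V| = 512
[1] y-view keeps 55 columns → grid now 440
[2] x-view keeps 43 columns → grid now 297
[3] z-view keeps 24 columns → grid now 125

125 voxels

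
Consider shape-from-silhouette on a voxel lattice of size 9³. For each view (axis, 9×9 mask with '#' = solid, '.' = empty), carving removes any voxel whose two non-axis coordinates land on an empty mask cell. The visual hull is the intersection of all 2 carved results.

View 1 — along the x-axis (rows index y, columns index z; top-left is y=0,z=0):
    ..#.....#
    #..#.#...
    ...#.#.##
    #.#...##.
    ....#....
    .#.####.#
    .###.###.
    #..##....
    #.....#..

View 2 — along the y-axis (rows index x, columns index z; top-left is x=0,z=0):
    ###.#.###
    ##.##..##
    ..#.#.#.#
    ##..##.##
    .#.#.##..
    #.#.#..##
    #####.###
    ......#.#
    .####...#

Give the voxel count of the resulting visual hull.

start: 9×9×9 = 729 voxels
  1. axis=0 (YZ plane), |mask|=31  ⇒  voxels=279
  2. axis=1 (XZ plane), |mask|=47  ⇒  voxels=155

155 voxels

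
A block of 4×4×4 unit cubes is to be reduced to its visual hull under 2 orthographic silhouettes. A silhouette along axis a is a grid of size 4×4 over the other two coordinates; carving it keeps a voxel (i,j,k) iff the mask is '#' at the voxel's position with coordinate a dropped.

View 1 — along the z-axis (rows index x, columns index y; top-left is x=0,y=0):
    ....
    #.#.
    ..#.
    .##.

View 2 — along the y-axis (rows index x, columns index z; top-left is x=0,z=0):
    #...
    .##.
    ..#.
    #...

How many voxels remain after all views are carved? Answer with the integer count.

full grid |V| = 64
step 1: project along z, AND mask (5/16) → |grid| = 20
step 2: project along y, AND mask (5/16) → |grid| = 7

7 voxels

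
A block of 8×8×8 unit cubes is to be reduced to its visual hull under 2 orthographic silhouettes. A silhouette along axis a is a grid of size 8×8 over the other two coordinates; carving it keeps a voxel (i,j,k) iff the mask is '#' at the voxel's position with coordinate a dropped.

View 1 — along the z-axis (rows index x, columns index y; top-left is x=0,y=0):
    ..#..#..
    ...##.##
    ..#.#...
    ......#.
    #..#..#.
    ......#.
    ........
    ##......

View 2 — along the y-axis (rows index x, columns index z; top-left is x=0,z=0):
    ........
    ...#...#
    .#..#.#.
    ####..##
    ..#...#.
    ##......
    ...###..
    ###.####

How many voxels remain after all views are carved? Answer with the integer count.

full grid |V| = 512
after view 1 [z-axis, 15 of 64 cells solid] → remaining = 120
after view 2 [y-axis, 25 of 64 cells solid] → remaining = 42

remaining voxels: 42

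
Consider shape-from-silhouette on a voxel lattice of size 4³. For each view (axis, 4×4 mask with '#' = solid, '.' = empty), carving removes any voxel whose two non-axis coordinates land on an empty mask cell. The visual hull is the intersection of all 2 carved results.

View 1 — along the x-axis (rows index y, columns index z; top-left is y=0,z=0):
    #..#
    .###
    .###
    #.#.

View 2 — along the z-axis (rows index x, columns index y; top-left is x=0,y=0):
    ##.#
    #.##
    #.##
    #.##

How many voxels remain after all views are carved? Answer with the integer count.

full grid |V| = 64
  1. axis=0 (YZ plane), |mask|=10  ⇒  voxels=40
  2. axis=2 (XY plane), |mask|=12  ⇒  voxels=28

28 voxels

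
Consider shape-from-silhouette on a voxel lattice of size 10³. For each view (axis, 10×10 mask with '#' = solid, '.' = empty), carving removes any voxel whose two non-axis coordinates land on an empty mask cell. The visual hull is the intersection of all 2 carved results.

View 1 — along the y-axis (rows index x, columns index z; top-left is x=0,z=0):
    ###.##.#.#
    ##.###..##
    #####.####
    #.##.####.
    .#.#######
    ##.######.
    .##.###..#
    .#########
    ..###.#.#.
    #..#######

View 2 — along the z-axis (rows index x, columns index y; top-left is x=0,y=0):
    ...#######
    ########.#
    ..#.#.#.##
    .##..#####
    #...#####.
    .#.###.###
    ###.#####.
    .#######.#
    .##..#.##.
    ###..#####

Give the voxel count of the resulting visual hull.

519 voxels

full grid |V| = 1000
after view 1 [y-axis, 74 of 100 cells solid] → remaining = 740
after view 2 [z-axis, 70 of 100 cells solid] → remaining = 519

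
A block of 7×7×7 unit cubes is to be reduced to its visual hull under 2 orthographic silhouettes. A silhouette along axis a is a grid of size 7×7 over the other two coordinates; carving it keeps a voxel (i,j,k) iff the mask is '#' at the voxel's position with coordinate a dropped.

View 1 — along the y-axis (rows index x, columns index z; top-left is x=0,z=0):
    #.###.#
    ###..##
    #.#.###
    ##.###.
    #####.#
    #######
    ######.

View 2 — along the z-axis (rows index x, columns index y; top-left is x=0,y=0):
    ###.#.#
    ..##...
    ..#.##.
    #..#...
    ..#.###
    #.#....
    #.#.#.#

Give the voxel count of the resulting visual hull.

remaining voxels: 122

start: 7×7×7 = 343 voxels
  1. axis=1 (XZ plane), |mask|=39  ⇒  voxels=273
  2. axis=2 (XY plane), |mask|=22  ⇒  voxels=122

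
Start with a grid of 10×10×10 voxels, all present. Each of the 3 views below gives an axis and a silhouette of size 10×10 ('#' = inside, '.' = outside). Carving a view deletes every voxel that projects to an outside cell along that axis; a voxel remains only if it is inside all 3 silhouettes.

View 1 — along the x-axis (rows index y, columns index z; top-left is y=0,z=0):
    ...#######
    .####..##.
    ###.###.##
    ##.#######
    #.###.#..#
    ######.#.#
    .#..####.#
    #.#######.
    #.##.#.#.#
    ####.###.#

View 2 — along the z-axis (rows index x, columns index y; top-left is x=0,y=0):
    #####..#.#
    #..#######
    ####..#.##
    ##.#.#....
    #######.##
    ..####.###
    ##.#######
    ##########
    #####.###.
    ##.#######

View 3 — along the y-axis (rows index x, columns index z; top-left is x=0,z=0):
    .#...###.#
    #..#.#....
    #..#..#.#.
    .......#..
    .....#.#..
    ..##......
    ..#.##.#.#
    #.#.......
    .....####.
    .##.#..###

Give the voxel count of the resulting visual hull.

202 voxels

initial block: 10^3 = 1000
V1 x: intersect with YZ mask (72 set) -- 720 left
V2 z: intersect with XY mask (78 set) -- 563 left
V3 y: intersect with XZ mask (34 set) -- 202 left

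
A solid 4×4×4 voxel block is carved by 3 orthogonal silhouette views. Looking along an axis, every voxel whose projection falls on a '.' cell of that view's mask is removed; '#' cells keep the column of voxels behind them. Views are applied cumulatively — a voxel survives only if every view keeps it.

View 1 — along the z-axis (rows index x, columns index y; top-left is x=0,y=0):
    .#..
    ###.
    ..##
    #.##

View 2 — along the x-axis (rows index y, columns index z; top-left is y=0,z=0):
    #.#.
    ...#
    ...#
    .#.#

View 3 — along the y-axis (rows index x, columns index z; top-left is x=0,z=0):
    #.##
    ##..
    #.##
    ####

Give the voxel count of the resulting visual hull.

remaining voxels: 9

full grid |V| = 64
step 1: project along z, AND mask (9/16) → |grid| = 36
step 2: project along x, AND mask (6/16) → |grid| = 13
step 3: project along y, AND mask (12/16) → |grid| = 9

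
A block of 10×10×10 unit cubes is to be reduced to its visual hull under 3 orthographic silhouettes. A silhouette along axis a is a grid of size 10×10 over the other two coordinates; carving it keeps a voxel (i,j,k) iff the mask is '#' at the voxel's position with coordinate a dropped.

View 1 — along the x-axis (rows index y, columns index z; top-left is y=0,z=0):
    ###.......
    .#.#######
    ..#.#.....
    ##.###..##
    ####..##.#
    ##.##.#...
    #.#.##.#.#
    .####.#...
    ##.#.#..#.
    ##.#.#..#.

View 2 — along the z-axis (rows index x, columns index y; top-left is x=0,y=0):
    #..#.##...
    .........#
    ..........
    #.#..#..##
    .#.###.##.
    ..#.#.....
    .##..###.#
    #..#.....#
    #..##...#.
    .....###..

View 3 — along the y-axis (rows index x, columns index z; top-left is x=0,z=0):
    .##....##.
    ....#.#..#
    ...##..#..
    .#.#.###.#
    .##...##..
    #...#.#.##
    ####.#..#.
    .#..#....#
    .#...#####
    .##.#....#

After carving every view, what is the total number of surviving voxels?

voxel count = 79

start: 10×10×10 = 1000 voxels
step 1: project along x, AND mask (53/100) → |grid| = 530
step 2: project along z, AND mask (34/100) → |grid| = 176
step 3: project along y, AND mask (44/100) → |grid| = 79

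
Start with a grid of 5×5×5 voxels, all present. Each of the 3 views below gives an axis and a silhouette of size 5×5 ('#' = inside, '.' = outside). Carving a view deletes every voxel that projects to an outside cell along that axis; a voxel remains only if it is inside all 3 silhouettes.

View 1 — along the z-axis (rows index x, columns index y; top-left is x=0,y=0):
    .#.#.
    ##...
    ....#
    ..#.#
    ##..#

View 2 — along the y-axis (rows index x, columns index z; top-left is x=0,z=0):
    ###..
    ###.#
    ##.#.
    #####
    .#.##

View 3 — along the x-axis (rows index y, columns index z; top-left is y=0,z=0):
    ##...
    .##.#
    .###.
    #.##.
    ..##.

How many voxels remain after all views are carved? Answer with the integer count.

initial block: 5^3 = 125
[1] z-view keeps 10 columns → grid now 50
[2] y-view keeps 18 columns → grid now 36
[3] x-view keeps 13 columns → grid now 19

remaining voxels: 19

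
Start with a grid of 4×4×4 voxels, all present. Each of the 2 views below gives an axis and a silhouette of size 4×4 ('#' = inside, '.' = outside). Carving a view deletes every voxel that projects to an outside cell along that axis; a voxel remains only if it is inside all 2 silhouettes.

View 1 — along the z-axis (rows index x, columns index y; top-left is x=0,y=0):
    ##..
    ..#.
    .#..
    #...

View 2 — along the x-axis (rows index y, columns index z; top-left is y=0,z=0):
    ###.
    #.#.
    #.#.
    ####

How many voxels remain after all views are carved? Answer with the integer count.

|visual hull| = 12

initial block: 4^3 = 64
after view 1 [z-axis, 5 of 16 cells solid] → remaining = 20
after view 2 [x-axis, 11 of 16 cells solid] → remaining = 12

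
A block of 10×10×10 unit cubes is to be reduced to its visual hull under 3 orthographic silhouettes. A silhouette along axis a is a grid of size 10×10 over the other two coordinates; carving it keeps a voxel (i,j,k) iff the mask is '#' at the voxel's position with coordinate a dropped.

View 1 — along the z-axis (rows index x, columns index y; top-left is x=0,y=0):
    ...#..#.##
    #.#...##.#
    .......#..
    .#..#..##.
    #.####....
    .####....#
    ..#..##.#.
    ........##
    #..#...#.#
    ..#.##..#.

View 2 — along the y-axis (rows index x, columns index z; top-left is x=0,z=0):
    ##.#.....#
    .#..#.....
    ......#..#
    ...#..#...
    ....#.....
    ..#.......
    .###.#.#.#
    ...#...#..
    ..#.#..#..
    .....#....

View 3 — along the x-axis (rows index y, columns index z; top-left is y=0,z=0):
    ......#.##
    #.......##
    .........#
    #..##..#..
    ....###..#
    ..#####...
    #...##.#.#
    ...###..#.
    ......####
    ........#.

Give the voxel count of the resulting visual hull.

remaining voxels: 28

start: 10×10×10 = 1000 voxels
[1] z-view keeps 38 columns → grid now 380
[2] y-view keeps 24 columns → grid now 90
[3] x-view keeps 34 columns → grid now 28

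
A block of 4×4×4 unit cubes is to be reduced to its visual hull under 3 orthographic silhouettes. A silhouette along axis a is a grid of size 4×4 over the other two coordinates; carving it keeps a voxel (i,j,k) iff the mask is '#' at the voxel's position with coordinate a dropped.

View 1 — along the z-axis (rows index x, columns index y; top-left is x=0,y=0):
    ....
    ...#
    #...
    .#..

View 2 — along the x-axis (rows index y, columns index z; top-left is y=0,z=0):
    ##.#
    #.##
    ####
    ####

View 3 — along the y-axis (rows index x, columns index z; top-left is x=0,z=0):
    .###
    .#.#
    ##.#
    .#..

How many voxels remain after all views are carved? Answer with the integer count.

remaining voxels: 5

initial block: 4^3 = 64
  1. axis=2 (XY plane), |mask|=3  ⇒  voxels=12
  2. axis=0 (YZ plane), |mask|=14  ⇒  voxels=10
  3. axis=1 (XZ plane), |mask|=9  ⇒  voxels=5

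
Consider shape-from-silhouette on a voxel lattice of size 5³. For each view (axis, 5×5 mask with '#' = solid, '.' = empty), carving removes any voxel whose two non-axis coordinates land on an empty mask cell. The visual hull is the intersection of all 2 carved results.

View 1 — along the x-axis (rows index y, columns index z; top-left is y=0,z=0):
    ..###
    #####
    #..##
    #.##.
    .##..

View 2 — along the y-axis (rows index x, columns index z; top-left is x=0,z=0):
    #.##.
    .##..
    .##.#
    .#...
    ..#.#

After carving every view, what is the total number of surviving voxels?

|visual hull| = 35

start: 5×5×5 = 125 voxels
step 1: project along x, AND mask (16/25) → |grid| = 80
step 2: project along y, AND mask (11/25) → |grid| = 35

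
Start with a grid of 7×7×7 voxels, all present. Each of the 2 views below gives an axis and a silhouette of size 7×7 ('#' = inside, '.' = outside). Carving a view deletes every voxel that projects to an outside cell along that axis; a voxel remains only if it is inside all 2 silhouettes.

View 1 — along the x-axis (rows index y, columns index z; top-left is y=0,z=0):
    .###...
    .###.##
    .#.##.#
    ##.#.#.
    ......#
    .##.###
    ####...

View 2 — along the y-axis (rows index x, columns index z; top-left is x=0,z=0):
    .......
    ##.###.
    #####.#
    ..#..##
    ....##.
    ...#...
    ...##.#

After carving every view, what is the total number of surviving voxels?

initial block: 7^3 = 343
V1 x: intersect with YZ mask (26 set) -- 182 left
V2 y: intersect with XZ mask (20 set) -- 73 left

voxel count = 73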